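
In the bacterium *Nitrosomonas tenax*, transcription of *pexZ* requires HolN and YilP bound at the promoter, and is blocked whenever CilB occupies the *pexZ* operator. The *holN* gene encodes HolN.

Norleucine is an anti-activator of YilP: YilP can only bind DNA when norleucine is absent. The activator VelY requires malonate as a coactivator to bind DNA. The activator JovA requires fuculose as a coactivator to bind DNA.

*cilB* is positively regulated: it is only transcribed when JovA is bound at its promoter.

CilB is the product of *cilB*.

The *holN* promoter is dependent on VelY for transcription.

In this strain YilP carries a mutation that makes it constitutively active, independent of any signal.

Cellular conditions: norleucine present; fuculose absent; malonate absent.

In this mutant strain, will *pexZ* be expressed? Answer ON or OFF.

OFF

Malonate is absent, so VelY is inactive.
Required activator VelY is absent, so *holN* is not transcribed.
So HolN is not produced.
Fuculose is absent, so JovA is inactive.
Required activator JovA is absent, so *cilB* is not transcribed.
So CilB is not produced.
YilP is constitutively active in this strain.
Required activator HolN is absent, so *pexZ* is not transcribed.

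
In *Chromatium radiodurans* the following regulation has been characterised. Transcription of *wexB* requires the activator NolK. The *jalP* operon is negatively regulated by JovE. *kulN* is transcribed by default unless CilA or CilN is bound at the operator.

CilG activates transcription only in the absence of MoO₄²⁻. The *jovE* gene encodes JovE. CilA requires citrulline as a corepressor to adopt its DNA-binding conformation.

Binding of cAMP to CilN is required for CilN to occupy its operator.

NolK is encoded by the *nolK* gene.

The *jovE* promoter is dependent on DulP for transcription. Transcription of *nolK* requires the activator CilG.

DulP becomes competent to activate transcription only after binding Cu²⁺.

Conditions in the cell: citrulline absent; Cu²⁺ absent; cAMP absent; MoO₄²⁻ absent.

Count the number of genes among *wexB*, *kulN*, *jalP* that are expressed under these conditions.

MoO₄²⁻ is absent, so CilG is active.
No repressor is bound and CilG is active, so *nolK* is transcribed.
So NolK is produced and active.
No repressor is bound and NolK is active, so *wexB* is transcribed.
→ *wexB* is ON.
Citrulline is absent, so CilA is inactive.
cAMP is absent, so CilN is inactive.
With no repressor bound, *kulN* is transcribed.
→ *kulN* is ON.
Cu²⁺ is absent, so DulP is inactive.
Required activator DulP is absent, so *jovE* is not transcribed.
So JovE is not produced.
With no repressor bound, *jalP* is transcribed.
→ *jalP* is ON.
3 of the 3 genes are transcribed.

3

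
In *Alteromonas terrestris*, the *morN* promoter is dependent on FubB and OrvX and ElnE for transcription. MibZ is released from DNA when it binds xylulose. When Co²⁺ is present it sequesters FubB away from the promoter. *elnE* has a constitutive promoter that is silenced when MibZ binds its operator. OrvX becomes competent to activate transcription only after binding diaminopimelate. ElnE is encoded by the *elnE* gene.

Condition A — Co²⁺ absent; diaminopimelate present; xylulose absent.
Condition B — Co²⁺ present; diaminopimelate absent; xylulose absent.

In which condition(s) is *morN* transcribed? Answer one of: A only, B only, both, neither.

neither

Condition A:
Co²⁺ is absent, so FubB is active.
Diaminopimelate is present, so OrvX is active.
Xylulose is absent, so MibZ is active.
With repressor MibZ bound, *elnE* is not transcribed.
So ElnE is not produced.
Required activator ElnE is absent, so *morN* is not transcribed.
→ *morN* is OFF in A.
Condition B:
Co²⁺ is present, so FubB is inactive.
Diaminopimelate is absent, so OrvX is inactive.
Xylulose is absent, so MibZ is active.
With repressor MibZ bound, *elnE* is not transcribed.
So ElnE is not produced.
Required activator FubB is absent, so *morN* is not transcribed.
→ *morN* is OFF in B.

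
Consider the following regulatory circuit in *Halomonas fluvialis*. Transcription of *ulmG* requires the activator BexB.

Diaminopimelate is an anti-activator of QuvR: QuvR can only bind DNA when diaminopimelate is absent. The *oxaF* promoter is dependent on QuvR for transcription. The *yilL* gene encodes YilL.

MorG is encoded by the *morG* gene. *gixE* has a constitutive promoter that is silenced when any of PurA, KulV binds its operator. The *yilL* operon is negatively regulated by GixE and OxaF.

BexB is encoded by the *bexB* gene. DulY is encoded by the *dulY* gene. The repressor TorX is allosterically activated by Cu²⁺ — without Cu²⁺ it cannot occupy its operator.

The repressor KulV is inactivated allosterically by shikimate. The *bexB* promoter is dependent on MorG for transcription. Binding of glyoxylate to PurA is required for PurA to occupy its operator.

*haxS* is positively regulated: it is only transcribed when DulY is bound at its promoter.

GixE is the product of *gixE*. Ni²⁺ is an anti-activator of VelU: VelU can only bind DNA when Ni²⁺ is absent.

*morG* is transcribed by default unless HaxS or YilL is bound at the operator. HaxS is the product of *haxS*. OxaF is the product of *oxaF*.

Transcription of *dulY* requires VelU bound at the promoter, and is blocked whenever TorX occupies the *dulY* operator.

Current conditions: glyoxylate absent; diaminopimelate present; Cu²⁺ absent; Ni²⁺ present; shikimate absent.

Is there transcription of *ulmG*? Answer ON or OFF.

Ni²⁺ is present, so VelU is inactive.
Cu²⁺ is absent, so TorX is inactive.
Required activator VelU is absent, so *dulY* is not transcribed.
So DulY is not produced.
Required activator DulY is absent, so *haxS* is not transcribed.
So HaxS is not produced.
Glyoxylate is absent, so PurA is inactive.
Shikimate is absent, so KulV is active.
With repressor KulV bound, *gixE* is not transcribed.
So GixE is not produced.
Diaminopimelate is present, so QuvR is inactive.
Required activator QuvR is absent, so *oxaF* is not transcribed.
So OxaF is not produced.
With no repressor bound, *yilL* is transcribed.
So YilL is produced and active.
With repressor YilL bound, *morG* is not transcribed.
So MorG is not produced.
Required activator MorG is absent, so *bexB* is not transcribed.
So BexB is not produced.
Required activator BexB is absent, so *ulmG* is not transcribed.

OFF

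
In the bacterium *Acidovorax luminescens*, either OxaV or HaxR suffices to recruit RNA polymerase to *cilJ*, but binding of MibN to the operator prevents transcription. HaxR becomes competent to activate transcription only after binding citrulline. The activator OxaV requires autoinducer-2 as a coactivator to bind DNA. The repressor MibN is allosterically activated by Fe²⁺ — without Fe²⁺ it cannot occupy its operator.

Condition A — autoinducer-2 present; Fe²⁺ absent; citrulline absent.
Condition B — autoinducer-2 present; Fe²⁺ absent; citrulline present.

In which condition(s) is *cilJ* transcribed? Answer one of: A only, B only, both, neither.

Condition A:
Autoinducer-2 is present, so OxaV is active.
Fe²⁺ is absent, so MibN is inactive.
Citrulline is absent, so HaxR is inactive.
Activator OxaV is present, so *cilJ* is transcribed.
→ *cilJ* is ON in A.
Condition B:
Autoinducer-2 is present, so OxaV is active.
Fe²⁺ is absent, so MibN is inactive.
Citrulline is present, so HaxR is active.
Activator OxaV is present, so *cilJ* is transcribed.
→ *cilJ* is ON in B.

both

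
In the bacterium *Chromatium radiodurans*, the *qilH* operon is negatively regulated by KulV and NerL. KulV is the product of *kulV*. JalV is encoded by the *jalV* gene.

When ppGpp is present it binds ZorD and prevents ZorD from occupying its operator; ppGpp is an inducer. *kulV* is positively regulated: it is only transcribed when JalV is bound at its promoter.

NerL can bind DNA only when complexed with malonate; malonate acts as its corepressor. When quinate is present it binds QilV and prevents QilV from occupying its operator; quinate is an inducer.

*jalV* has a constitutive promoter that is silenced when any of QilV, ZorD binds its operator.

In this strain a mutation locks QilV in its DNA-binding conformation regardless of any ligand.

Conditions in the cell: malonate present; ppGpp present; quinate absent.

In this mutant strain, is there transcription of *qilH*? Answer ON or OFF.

QilV is constitutively active in this strain.
ppGpp is present, so ZorD is inactive.
With repressor QilV bound, *jalV* is not transcribed.
So JalV is not produced.
Required activator JalV is absent, so *kulV* is not transcribed.
So KulV is not produced.
Malonate is present, so NerL is active.
With repressor NerL bound, *qilH* is not transcribed.

OFF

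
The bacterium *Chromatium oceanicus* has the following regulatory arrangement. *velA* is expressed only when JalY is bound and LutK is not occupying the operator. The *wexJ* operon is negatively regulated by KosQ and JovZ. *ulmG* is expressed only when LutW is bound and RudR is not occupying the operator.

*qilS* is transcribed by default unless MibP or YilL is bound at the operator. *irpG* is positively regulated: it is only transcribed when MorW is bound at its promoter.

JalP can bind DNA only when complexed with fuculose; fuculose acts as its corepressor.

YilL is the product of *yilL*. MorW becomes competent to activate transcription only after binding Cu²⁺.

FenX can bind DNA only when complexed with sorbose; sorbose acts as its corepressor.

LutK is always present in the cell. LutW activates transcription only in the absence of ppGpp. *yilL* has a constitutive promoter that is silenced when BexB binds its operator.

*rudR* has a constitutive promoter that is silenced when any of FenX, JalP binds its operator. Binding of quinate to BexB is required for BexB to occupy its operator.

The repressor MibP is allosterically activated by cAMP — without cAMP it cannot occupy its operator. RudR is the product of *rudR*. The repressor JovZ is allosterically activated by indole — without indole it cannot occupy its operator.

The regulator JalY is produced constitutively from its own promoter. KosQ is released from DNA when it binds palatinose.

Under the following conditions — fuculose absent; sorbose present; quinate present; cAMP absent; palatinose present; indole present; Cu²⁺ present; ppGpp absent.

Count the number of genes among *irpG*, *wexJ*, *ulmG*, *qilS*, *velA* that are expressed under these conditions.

3

Cu²⁺ is present, so MorW is active.
No repressor is bound and MorW is active, so *irpG* is transcribed.
→ *irpG* is ON.
Palatinose is present, so KosQ is inactive.
Indole is present, so JovZ is active.
With repressor JovZ bound, *wexJ* is not transcribed.
→ *wexJ* is OFF.
ppGpp is absent, so LutW is active.
Sorbose is present, so FenX is active.
Fuculose is absent, so JalP is inactive.
With repressor FenX bound, *rudR* is not transcribed.
So RudR is not produced.
No repressor is bound and LutW is active, so *ulmG* is transcribed.
→ *ulmG* is ON.
cAMP is absent, so MibP is inactive.
Quinate is present, so BexB is active.
With repressor BexB bound, *yilL* is not transcribed.
So YilL is not produced.
With no repressor bound, *qilS* is transcribed.
→ *qilS* is ON.
JalY is produced constitutively and is active.
LutK is produced constitutively and is active.
With repressor LutK bound, *velA* is not transcribed.
→ *velA* is OFF.
3 of the 5 genes are transcribed.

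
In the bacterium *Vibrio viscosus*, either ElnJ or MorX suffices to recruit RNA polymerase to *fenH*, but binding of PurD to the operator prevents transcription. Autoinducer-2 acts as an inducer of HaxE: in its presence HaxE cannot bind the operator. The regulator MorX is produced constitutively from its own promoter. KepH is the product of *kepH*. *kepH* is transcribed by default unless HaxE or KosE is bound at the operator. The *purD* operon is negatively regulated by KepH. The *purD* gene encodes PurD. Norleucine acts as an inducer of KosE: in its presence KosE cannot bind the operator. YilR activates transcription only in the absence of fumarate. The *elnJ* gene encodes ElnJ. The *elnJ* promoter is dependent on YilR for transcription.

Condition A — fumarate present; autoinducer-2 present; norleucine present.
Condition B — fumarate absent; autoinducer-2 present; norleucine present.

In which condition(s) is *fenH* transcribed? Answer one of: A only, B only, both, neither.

Condition A:
Fumarate is present, so YilR is inactive.
Required activator YilR is absent, so *elnJ* is not transcribed.
So ElnJ is not produced.
MorX is produced constitutively and is active.
Autoinducer-2 is present, so HaxE is inactive.
Norleucine is present, so KosE is inactive.
With no repressor bound, *kepH* is transcribed.
So KepH is produced and active.
With repressor KepH bound, *purD* is not transcribed.
So PurD is not produced.
Activator MorX is present, so *fenH* is transcribed.
→ *fenH* is ON in A.
Condition B:
Fumarate is absent, so YilR is active.
No repressor is bound and YilR is active, so *elnJ* is transcribed.
So ElnJ is produced and active.
MorX is produced constitutively and is active.
Autoinducer-2 is present, so HaxE is inactive.
Norleucine is present, so KosE is inactive.
With no repressor bound, *kepH* is transcribed.
So KepH is produced and active.
With repressor KepH bound, *purD* is not transcribed.
So PurD is not produced.
Activator ElnJ is present, so *fenH* is transcribed.
→ *fenH* is ON in B.

both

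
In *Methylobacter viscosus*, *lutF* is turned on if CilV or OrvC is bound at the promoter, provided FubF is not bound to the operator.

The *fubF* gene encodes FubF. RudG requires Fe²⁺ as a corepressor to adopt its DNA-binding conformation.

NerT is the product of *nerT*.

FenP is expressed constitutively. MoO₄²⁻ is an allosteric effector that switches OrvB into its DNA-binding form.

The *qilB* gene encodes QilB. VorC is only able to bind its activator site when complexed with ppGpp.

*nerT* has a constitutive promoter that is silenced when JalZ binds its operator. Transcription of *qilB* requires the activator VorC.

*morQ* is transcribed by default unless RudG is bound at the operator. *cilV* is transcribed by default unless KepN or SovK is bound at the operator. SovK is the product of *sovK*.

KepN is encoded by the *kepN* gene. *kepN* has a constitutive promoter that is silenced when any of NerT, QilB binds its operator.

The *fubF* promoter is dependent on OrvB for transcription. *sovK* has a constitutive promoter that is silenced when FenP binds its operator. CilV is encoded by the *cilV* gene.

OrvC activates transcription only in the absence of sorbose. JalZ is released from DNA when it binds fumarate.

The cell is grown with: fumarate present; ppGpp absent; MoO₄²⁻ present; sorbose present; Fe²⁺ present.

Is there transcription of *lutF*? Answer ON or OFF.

OFF

MoO₄²⁻ is present, so OrvB is active.
No repressor is bound and OrvB is active, so *fubF* is transcribed.
So FubF is produced and active.
Fumarate is present, so JalZ is inactive.
With no repressor bound, *nerT* is transcribed.
So NerT is produced and active.
ppGpp is absent, so VorC is inactive.
Required activator VorC is absent, so *qilB* is not transcribed.
So QilB is not produced.
With repressor NerT bound, *kepN* is not transcribed.
So KepN is not produced.
FenP is produced constitutively and is active.
With repressor FenP bound, *sovK* is not transcribed.
So SovK is not produced.
With no repressor bound, *cilV* is transcribed.
So CilV is produced and active.
Sorbose is present, so OrvC is inactive.
With repressor FubF bound, *lutF* is not transcribed.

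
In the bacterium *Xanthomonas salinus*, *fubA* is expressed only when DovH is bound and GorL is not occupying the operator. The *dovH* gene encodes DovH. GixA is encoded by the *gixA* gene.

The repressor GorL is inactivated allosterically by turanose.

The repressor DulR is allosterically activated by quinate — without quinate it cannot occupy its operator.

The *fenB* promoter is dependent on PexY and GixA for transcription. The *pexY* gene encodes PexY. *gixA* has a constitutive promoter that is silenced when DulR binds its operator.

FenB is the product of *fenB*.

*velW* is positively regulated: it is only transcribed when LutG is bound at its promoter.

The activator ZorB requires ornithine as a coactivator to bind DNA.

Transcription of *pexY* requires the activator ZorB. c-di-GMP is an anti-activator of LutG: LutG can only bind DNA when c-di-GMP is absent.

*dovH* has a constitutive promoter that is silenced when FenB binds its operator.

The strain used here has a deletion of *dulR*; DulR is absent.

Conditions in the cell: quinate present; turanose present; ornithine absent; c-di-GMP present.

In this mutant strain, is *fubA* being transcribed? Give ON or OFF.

Turanose is present, so GorL is inactive.
Ornithine is absent, so ZorB is inactive.
Required activator ZorB is absent, so *pexY* is not transcribed.
So PexY is not produced.
DulR is non-functional in this strain, so it has no effect.
With no repressor bound, *gixA* is transcribed.
So GixA is produced and active.
Required activator PexY is absent, so *fenB* is not transcribed.
So FenB is not produced.
With no repressor bound, *dovH* is transcribed.
So DovH is produced and active.
No repressor is bound and DovH is active, so *fubA* is transcribed.

ON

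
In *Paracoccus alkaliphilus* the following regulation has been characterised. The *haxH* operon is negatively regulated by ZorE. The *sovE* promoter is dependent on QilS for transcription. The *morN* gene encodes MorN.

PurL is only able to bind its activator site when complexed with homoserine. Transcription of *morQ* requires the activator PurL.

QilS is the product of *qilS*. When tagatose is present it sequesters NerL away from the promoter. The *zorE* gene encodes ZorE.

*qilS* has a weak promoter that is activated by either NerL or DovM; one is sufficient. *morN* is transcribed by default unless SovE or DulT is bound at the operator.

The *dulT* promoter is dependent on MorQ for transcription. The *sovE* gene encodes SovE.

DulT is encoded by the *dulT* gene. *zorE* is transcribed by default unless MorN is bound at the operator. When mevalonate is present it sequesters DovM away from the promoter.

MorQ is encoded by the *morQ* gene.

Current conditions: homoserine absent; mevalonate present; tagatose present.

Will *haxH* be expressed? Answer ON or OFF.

Tagatose is present, so NerL is inactive.
Mevalonate is present, so DovM is inactive.
No activator is available at the *qilS* promoter, so *qilS* is not transcribed.
So QilS is not produced.
Required activator QilS is absent, so *sovE* is not transcribed.
So SovE is not produced.
Homoserine is absent, so PurL is inactive.
Required activator PurL is absent, so *morQ* is not transcribed.
So MorQ is not produced.
Required activator MorQ is absent, so *dulT* is not transcribed.
So DulT is not produced.
With no repressor bound, *morN* is transcribed.
So MorN is produced and active.
With repressor MorN bound, *zorE* is not transcribed.
So ZorE is not produced.
With no repressor bound, *haxH* is transcribed.

ON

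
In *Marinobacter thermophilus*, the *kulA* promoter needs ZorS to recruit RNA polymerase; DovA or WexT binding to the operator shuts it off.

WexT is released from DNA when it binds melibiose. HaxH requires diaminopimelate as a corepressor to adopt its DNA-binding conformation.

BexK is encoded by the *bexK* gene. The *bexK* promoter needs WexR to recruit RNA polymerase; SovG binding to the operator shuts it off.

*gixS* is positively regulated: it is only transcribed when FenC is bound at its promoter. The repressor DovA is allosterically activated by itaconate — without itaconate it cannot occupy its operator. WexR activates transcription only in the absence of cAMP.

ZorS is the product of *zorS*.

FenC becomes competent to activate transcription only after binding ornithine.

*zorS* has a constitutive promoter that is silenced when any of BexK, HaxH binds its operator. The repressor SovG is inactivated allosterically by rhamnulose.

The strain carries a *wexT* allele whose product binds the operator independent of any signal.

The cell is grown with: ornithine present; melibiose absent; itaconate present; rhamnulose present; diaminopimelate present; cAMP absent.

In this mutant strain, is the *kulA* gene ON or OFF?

Itaconate is present, so DovA is active.
Rhamnulose is present, so SovG is inactive.
cAMP is absent, so WexR is active.
No repressor is bound and WexR is active, so *bexK* is transcribed.
So BexK is produced and active.
Diaminopimelate is present, so HaxH is active.
With repressor BexK bound, *zorS* is not transcribed.
So ZorS is not produced.
WexT is constitutively active in this strain.
With repressor DovA bound, *kulA* is not transcribed.

OFF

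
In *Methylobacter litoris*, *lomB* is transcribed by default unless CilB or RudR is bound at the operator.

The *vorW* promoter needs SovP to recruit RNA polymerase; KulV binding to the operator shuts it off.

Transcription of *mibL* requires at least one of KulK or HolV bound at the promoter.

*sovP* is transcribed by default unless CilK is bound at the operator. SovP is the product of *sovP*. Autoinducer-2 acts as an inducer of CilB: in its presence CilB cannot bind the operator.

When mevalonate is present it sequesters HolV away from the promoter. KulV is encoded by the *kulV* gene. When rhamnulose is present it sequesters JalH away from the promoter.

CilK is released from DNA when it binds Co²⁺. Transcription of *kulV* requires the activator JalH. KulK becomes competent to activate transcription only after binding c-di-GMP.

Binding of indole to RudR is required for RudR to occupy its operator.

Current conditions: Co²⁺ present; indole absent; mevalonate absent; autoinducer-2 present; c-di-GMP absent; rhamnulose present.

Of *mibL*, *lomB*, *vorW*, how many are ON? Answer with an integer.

3

c-di-GMP is absent, so KulK is inactive.
Mevalonate is absent, so HolV is active.
Activator HolV is present, so *mibL* is transcribed.
→ *mibL* is ON.
Autoinducer-2 is present, so CilB is inactive.
Indole is absent, so RudR is inactive.
With no repressor bound, *lomB* is transcribed.
→ *lomB* is ON.
Rhamnulose is present, so JalH is inactive.
Required activator JalH is absent, so *kulV* is not transcribed.
So KulV is not produced.
Co²⁺ is present, so CilK is inactive.
With no repressor bound, *sovP* is transcribed.
So SovP is produced and active.
No repressor is bound and SovP is active, so *vorW* is transcribed.
→ *vorW* is ON.
3 of the 3 genes are transcribed.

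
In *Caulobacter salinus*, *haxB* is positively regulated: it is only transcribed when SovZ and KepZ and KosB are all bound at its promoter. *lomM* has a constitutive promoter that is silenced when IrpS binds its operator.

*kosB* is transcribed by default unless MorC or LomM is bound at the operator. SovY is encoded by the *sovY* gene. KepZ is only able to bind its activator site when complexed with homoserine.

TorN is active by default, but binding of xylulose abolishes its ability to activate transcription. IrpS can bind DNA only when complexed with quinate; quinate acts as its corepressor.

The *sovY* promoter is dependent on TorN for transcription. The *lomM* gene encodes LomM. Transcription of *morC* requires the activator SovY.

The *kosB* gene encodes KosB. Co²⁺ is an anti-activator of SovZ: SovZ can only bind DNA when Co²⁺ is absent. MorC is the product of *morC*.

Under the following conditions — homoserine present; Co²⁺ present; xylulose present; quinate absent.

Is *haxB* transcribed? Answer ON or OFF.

OFF

Co²⁺ is present, so SovZ is inactive.
Homoserine is present, so KepZ is active.
Xylulose is present, so TorN is inactive.
Required activator TorN is absent, so *sovY* is not transcribed.
So SovY is not produced.
Required activator SovY is absent, so *morC* is not transcribed.
So MorC is not produced.
Quinate is absent, so IrpS is inactive.
With no repressor bound, *lomM* is transcribed.
So LomM is produced and active.
With repressor LomM bound, *kosB* is not transcribed.
So KosB is not produced.
Required activator SovZ is absent, so *haxB* is not transcribed.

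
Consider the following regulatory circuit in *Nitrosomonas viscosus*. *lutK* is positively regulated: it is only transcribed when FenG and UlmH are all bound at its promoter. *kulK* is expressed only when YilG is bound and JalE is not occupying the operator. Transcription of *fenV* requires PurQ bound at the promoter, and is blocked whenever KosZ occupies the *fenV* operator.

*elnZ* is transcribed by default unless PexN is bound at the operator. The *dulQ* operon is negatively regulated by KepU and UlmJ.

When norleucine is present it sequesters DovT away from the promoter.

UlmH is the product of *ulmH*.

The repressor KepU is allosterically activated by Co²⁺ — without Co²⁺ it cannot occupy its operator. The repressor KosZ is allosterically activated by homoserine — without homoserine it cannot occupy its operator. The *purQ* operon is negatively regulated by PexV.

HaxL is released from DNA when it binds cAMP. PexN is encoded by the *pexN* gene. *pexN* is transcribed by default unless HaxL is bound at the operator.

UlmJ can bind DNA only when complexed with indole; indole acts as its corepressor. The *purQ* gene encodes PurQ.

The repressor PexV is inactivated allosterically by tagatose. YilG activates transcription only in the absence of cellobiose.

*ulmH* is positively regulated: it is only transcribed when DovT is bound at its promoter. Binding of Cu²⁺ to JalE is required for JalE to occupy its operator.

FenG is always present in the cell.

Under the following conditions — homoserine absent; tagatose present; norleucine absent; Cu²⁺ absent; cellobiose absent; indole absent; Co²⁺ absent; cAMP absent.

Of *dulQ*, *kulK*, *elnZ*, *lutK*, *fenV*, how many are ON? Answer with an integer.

Co²⁺ is absent, so KepU is inactive.
Indole is absent, so UlmJ is inactive.
With no repressor bound, *dulQ* is transcribed.
→ *dulQ* is ON.
Cu²⁺ is absent, so JalE is inactive.
Cellobiose is absent, so YilG is active.
No repressor is bound and YilG is active, so *kulK* is transcribed.
→ *kulK* is ON.
cAMP is absent, so HaxL is active.
With repressor HaxL bound, *pexN* is not transcribed.
So PexN is not produced.
With no repressor bound, *elnZ* is transcribed.
→ *elnZ* is ON.
FenG is produced constitutively and is active.
Norleucine is absent, so DovT is active.
No repressor is bound and DovT is active, so *ulmH* is transcribed.
So UlmH is produced and active.
No repressor is bound and FenG and UlmH are active, so *lutK* is transcribed.
→ *lutK* is ON.
Homoserine is absent, so KosZ is inactive.
Tagatose is present, so PexV is inactive.
With no repressor bound, *purQ* is transcribed.
So PurQ is produced and active.
No repressor is bound and PurQ is active, so *fenV* is transcribed.
→ *fenV* is ON.
5 of the 5 genes are transcribed.

5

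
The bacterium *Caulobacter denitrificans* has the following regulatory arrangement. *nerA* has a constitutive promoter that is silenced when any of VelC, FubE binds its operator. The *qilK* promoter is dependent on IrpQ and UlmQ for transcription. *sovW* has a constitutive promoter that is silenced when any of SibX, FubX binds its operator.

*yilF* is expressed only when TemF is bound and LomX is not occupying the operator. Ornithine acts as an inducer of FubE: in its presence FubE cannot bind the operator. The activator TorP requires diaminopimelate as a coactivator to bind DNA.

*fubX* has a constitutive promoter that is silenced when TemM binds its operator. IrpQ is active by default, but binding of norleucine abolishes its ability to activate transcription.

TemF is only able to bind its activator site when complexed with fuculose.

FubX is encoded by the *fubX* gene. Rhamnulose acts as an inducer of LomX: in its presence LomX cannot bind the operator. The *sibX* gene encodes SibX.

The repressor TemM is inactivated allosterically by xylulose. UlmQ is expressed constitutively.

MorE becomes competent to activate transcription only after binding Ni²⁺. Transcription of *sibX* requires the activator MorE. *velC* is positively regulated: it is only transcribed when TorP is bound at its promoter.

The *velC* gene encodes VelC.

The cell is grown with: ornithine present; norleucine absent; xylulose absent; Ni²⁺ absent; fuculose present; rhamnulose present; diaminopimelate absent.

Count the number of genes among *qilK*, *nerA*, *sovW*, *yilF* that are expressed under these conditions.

Norleucine is absent, so IrpQ is active.
UlmQ is produced constitutively and is active.
No repressor is bound and IrpQ and UlmQ are active, so *qilK* is transcribed.
→ *qilK* is ON.
Diaminopimelate is absent, so TorP is inactive.
Required activator TorP is absent, so *velC* is not transcribed.
So VelC is not produced.
Ornithine is present, so FubE is inactive.
With no repressor bound, *nerA* is transcribed.
→ *nerA* is ON.
Ni²⁺ is absent, so MorE is inactive.
Required activator MorE is absent, so *sibX* is not transcribed.
So SibX is not produced.
Xylulose is absent, so TemM is active.
With repressor TemM bound, *fubX* is not transcribed.
So FubX is not produced.
With no repressor bound, *sovW* is transcribed.
→ *sovW* is ON.
Fuculose is present, so TemF is active.
Rhamnulose is present, so LomX is inactive.
No repressor is bound and TemF is active, so *yilF* is transcribed.
→ *yilF* is ON.
4 of the 4 genes are transcribed.

4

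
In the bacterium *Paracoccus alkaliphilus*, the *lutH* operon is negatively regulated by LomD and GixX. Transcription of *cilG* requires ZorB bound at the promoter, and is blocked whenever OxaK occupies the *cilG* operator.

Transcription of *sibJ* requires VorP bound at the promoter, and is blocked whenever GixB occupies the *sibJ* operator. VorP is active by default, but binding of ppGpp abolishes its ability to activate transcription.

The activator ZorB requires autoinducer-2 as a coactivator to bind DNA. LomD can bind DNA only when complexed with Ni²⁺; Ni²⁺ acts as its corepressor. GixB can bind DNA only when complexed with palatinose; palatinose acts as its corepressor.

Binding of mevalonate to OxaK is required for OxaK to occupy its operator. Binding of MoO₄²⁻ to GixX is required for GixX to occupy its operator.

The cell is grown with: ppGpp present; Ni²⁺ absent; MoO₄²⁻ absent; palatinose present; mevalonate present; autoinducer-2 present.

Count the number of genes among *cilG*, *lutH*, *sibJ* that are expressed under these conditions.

Mevalonate is present, so OxaK is active.
Autoinducer-2 is present, so ZorB is active.
With repressor OxaK bound, *cilG* is not transcribed.
→ *cilG* is OFF.
Ni²⁺ is absent, so LomD is inactive.
MoO₄²⁻ is absent, so GixX is inactive.
With no repressor bound, *lutH* is transcribed.
→ *lutH* is ON.
ppGpp is present, so VorP is inactive.
Palatinose is present, so GixB is active.
With repressor GixB bound, *sibJ* is not transcribed.
→ *sibJ* is OFF.
1 of the 3 genes is transcribed.

1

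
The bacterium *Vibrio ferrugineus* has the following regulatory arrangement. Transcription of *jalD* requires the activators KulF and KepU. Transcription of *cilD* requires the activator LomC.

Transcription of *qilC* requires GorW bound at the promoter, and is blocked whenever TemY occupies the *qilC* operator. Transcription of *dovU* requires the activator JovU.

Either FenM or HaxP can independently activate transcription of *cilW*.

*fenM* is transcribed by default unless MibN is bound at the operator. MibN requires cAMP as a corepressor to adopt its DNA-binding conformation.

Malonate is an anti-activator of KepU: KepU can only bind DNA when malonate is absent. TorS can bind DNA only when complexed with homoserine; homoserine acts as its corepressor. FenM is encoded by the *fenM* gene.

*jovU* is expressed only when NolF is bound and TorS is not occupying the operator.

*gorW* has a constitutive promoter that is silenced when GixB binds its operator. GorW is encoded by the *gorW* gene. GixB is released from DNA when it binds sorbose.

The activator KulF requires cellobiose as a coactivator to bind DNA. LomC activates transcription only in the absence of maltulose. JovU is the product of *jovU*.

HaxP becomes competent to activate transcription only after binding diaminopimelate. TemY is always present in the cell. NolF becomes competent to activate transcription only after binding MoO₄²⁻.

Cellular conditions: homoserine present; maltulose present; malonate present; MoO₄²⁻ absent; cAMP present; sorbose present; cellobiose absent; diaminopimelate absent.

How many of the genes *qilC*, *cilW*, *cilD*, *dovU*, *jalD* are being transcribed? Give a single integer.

TemY is produced constitutively and is active.
Sorbose is present, so GixB is inactive.
With no repressor bound, *gorW* is transcribed.
So GorW is produced and active.
With repressor TemY bound, *qilC* is not transcribed.
→ *qilC* is OFF.
cAMP is present, so MibN is active.
With repressor MibN bound, *fenM* is not transcribed.
So FenM is not produced.
Diaminopimelate is absent, so HaxP is inactive.
No activator is available at the *cilW* promoter, so *cilW* is not transcribed.
→ *cilW* is OFF.
Maltulose is present, so LomC is inactive.
Required activator LomC is absent, so *cilD* is not transcribed.
→ *cilD* is OFF.
Homoserine is present, so TorS is active.
MoO₄²⁻ is absent, so NolF is inactive.
With repressor TorS bound, *jovU* is not transcribed.
So JovU is not produced.
Required activator JovU is absent, so *dovU* is not transcribed.
→ *dovU* is OFF.
Cellobiose is absent, so KulF is inactive.
Malonate is present, so KepU is inactive.
Required activator KulF is absent, so *jalD* is not transcribed.
→ *jalD* is OFF.
0 of the 5 genes are transcribed.

0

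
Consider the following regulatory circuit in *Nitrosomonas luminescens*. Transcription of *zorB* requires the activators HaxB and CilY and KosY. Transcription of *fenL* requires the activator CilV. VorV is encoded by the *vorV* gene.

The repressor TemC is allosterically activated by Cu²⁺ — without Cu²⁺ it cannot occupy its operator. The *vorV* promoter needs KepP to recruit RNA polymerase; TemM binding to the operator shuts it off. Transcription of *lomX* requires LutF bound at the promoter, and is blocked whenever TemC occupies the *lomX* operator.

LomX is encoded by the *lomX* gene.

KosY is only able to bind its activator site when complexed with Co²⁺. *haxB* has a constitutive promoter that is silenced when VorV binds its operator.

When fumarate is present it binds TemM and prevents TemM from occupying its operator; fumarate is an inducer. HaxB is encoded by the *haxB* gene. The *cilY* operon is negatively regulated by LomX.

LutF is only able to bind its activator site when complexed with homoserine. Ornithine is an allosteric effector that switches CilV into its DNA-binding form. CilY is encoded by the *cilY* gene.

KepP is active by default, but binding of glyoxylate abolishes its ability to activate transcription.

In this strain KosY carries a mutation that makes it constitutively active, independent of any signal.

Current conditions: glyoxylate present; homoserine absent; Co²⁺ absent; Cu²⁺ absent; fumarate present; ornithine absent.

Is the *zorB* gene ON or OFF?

ON

Glyoxylate is present, so KepP is inactive.
Fumarate is present, so TemM is inactive.
Required activator KepP is absent, so *vorV* is not transcribed.
So VorV is not produced.
With no repressor bound, *haxB* is transcribed.
So HaxB is produced and active.
Homoserine is absent, so LutF is inactive.
Cu²⁺ is absent, so TemC is inactive.
Required activator LutF is absent, so *lomX* is not transcribed.
So LomX is not produced.
With no repressor bound, *cilY* is transcribed.
So CilY is produced and active.
KosY is constitutively active in this strain.
No repressor is bound and HaxB and CilY and KosY are active, so *zorB* is transcribed.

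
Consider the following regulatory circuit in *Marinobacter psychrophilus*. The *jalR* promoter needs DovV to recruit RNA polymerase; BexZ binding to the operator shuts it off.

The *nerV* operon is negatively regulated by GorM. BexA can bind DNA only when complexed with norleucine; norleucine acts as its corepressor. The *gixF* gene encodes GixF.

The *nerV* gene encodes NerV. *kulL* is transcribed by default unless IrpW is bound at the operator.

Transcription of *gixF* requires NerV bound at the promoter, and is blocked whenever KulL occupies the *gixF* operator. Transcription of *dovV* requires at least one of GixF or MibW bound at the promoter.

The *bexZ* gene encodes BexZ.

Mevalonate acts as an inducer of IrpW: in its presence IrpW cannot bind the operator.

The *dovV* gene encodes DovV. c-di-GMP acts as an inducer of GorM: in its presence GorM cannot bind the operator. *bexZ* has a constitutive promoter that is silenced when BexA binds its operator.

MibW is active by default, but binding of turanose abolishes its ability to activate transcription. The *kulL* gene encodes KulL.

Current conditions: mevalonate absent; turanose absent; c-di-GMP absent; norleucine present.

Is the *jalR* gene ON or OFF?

ON

Norleucine is present, so BexA is active.
With repressor BexA bound, *bexZ* is not transcribed.
So BexZ is not produced.
c-di-GMP is absent, so GorM is active.
With repressor GorM bound, *nerV* is not transcribed.
So NerV is not produced.
Mevalonate is absent, so IrpW is active.
With repressor IrpW bound, *kulL* is not transcribed.
So KulL is not produced.
Required activator NerV is absent, so *gixF* is not transcribed.
So GixF is not produced.
Turanose is absent, so MibW is active.
Activator MibW is present, so *dovV* is transcribed.
So DovV is produced and active.
No repressor is bound and DovV is active, so *jalR* is transcribed.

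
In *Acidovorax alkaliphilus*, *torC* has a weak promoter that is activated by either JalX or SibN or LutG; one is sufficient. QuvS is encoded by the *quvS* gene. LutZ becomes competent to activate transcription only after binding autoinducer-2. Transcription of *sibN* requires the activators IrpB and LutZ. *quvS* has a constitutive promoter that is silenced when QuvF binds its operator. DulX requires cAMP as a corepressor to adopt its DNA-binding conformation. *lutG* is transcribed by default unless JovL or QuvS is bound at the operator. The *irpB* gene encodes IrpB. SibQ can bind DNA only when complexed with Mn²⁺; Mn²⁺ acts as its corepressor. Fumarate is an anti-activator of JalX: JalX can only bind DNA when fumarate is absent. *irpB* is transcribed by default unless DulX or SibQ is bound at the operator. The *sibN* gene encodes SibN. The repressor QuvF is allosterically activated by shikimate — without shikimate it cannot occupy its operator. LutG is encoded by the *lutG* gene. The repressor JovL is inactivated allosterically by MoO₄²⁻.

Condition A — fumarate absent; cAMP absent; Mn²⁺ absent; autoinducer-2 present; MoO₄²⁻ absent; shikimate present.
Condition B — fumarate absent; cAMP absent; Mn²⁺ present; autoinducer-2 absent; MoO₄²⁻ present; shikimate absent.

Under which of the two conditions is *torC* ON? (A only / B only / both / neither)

Condition A:
Fumarate is absent, so JalX is active.
cAMP is absent, so DulX is inactive.
Mn²⁺ is absent, so SibQ is inactive.
With no repressor bound, *irpB* is transcribed.
So IrpB is produced and active.
Autoinducer-2 is present, so LutZ is active.
No repressor is bound and IrpB and LutZ are active, so *sibN* is transcribed.
So SibN is produced and active.
MoO₄²⁻ is absent, so JovL is active.
Shikimate is present, so QuvF is active.
With repressor QuvF bound, *quvS* is not transcribed.
So QuvS is not produced.
With repressor JovL bound, *lutG* is not transcribed.
So LutG is not produced.
Activator JalX is present, so *torC* is transcribed.
→ *torC* is ON in A.
Condition B:
Fumarate is absent, so JalX is active.
cAMP is absent, so DulX is inactive.
Mn²⁺ is present, so SibQ is active.
With repressor SibQ bound, *irpB* is not transcribed.
So IrpB is not produced.
Autoinducer-2 is absent, so LutZ is inactive.
Required activator IrpB is absent, so *sibN* is not transcribed.
So SibN is not produced.
MoO₄²⁻ is present, so JovL is inactive.
Shikimate is absent, so QuvF is inactive.
With no repressor bound, *quvS* is transcribed.
So QuvS is produced and active.
With repressor QuvS bound, *lutG* is not transcribed.
So LutG is not produced.
Activator JalX is present, so *torC* is transcribed.
→ *torC* is ON in B.

both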